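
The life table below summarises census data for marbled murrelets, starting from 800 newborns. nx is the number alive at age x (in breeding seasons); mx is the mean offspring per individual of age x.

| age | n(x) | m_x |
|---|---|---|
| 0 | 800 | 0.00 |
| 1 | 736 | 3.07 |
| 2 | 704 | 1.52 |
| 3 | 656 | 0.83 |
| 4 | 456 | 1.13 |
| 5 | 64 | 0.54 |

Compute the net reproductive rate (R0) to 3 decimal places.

5.530

lx = nx/n0 = nx/800: 1, 0.92, 0.88, 0.82, 0.57, 0.08
lx·mx by age: 0, 2.8244, 1.3376, 0.6806, 0.6441, 0.0432
R0 = Σ lx·mx = 5.5299 → 5.530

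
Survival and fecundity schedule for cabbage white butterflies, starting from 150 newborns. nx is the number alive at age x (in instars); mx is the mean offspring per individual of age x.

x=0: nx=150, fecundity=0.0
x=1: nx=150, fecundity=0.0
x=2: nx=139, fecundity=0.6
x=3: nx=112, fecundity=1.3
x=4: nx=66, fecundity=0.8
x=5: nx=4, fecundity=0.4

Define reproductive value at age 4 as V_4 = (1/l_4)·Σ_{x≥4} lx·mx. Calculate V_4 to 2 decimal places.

lx = nx/n0 = nx/150: 1, 1, 0.92667…, 0.74667…, 0.44, 0.02667…
lx·mx for x ≥ 4: 0.352, 0.010667… → sum = 0.362667…
V_4 = 0.362667… / l_4 = 0.362667… / 0.44 = 0.824242… → 0.82

0.82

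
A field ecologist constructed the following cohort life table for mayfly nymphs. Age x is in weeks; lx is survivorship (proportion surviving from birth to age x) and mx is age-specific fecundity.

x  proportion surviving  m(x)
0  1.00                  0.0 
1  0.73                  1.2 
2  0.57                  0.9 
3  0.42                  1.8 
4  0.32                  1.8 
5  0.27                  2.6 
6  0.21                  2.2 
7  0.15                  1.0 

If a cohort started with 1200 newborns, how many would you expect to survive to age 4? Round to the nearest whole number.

Expected survivors = N0 · l_4 = 1200 × 0.32 = 384 → 384

384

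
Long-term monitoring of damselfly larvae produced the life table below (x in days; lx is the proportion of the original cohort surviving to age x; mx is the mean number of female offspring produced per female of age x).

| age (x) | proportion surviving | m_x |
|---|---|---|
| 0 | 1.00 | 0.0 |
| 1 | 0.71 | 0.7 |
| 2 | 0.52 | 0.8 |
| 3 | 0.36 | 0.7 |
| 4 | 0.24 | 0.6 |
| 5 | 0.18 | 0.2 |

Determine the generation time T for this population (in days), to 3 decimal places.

lx·mx: 0, 0.497, 0.416, 0.252, 0.144, 0.036 → R0 = 1.345
x·lx·mx: 0, 0.497, 0.832, 0.756, 0.576, 0.18 → Σ = 2.841
T = 2.841 / 1.345 = 2.112268… → 2.112

2.112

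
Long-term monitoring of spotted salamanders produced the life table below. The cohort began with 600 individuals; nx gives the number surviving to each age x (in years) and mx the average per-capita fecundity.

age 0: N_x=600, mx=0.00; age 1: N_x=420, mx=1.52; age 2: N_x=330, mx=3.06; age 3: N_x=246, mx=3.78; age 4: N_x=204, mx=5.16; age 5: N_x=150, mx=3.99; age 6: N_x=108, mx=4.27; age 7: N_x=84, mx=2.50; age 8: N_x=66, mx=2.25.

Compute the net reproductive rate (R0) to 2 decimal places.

lx = nx/n0 = nx/600: 1, 0.7, 0.55, 0.41, 0.34, 0.25, 0.18, 0.14, 0.11
lx·mx by age: 0, 1.064, 1.683, 1.5498, 1.7544, 0.9975, 0.7686, 0.35, 0.2475
R0 = Σ lx·mx = 8.4148 → 8.41

8.41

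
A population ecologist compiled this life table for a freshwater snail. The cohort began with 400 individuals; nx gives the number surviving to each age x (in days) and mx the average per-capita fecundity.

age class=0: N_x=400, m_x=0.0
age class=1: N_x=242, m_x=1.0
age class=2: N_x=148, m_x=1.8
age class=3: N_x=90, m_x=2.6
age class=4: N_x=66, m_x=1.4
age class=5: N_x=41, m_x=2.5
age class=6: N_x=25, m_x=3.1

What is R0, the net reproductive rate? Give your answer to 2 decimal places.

lx = nx/n0 = nx/400: 1, 0.605, 0.37, 0.225, 0.165, 0.1025, 0.0625
lx·mx by age: 0, 0.605, 0.666, 0.585, 0.231, 0.25625, 0.19375
R0 = Σ lx·mx = 2.537 → 2.54

2.54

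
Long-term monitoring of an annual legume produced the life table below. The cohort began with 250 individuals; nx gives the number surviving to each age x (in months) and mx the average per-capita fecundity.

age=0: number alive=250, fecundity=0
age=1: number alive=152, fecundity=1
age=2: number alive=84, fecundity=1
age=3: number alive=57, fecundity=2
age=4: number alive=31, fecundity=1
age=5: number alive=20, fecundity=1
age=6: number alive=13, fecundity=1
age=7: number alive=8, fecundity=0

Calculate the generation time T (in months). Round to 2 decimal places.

lx = nx/n0 = nx/250: 1, 0.608, 0.336, 0.228, 0.124, 0.08, 0.052, 0.032
lx·mx: 0, 0.608, 0.336, 0.456, 0.124, 0.08, 0.052, 0 → R0 = 1.656
x·lx·mx: 0, 0.608, 0.672, 1.368, 0.496, 0.4, 0.312, 0 → Σ = 3.856
T = 3.856 / 1.656 = 2.328502… → 2.33

2.33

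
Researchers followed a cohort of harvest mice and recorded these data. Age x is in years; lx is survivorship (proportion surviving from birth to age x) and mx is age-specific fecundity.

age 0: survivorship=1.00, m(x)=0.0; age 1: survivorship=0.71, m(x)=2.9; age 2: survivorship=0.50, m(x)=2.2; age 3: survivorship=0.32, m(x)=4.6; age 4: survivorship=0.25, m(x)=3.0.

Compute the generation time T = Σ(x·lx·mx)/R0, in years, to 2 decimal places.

lx·mx: 0, 2.059, 1.1, 1.472, 0.75 → R0 = 5.381
x·lx·mx: 0, 2.059, 2.2, 4.416, 3 → Σ = 11.675
T = 11.675 / 5.381 = 2.169671… → 2.17

2.17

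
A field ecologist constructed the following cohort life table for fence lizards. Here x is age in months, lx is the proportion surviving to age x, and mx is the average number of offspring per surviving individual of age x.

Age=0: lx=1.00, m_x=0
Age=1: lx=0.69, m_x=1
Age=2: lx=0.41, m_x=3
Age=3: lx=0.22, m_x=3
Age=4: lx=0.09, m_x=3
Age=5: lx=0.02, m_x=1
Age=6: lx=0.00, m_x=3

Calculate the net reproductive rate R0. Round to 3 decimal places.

2.870

lx·mx by age: 0, 0.69, 1.23, 0.66, 0.27, 0.02, 0
R0 = Σ lx·mx = 2.87 → 2.870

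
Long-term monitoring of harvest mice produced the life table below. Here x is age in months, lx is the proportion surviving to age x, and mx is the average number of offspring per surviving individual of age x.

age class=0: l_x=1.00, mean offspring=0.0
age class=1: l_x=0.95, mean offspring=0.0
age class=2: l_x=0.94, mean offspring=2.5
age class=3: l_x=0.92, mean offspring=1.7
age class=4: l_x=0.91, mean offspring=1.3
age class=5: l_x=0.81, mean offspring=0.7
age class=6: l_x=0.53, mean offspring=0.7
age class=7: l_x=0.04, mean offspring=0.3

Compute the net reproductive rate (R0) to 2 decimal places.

6.05

lx·mx by age: 0, 0, 2.35, 1.564, 1.183, 0.567, 0.371, 0.012
R0 = Σ lx·mx = 6.047 → 6.05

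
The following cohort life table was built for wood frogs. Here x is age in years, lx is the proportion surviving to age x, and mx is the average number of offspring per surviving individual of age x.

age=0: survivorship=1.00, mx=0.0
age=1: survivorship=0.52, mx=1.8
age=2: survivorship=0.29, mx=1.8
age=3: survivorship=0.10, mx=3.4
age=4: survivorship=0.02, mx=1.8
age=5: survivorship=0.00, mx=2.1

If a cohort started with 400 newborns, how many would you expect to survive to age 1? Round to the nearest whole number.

Expected survivors = N0 · l_1 = 400 × 0.52 = 208 → 208

208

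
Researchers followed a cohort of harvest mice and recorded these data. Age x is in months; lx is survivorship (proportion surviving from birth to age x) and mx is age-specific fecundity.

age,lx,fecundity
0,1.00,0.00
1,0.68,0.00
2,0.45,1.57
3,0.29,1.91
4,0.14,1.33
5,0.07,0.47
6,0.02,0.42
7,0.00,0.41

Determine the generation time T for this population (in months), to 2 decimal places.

lx·mx: 0, 0, 0.7065, 0.5539, 0.1862, 0.0329, 0.0084, 0 → R0 = 1.4879
x·lx·mx: 0, 0, 1.413, 1.6617, 0.7448, 0.1645, 0.0504, 0 → Σ = 4.0344
T = 4.0344 / 1.4879 = 2.711473… → 2.71

2.71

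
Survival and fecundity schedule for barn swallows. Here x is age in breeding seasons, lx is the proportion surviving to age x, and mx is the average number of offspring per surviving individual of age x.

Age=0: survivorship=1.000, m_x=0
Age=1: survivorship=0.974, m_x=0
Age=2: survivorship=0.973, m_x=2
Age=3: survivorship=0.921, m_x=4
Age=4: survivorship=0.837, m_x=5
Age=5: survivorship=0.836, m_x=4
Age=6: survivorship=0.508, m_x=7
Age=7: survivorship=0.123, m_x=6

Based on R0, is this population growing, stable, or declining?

growing

R0 = Σ lx·mx = 0 + 0 + 1.946 + 3.684 + 4.185 + 3.344 + 3.556 + 0.738 = 17.453
R0 > 1, so the population is growing.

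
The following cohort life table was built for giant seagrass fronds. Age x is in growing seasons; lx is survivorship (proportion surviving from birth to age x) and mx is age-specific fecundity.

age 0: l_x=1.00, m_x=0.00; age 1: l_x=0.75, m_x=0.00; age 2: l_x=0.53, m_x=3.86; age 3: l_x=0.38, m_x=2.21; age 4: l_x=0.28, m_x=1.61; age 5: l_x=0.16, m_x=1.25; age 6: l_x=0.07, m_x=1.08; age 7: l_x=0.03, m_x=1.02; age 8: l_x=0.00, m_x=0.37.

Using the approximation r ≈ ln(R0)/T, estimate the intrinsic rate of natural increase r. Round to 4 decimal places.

0.4670

R0 = Σ lx·mx = 0 + 0 + 2.0458 + 0.8398 + 0.4508 + 0.2 + 0.0756 + 0.0306 + 0 = 3.6426
Σ x·lx·mx = 10.082; T = 10.082/3.6426 = 2.7678…
r ≈ ln(R0)/T = ln(3.6426)/2.7678… = 0.467048… → 0.4670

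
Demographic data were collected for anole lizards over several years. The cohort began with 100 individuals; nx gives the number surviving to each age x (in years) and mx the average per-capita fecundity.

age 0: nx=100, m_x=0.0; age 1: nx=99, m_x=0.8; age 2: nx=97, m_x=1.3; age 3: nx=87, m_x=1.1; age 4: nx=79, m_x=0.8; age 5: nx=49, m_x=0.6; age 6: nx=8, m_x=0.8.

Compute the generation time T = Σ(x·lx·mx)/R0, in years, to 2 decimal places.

lx = nx/n0 = nx/100: 1, 0.99, 0.97, 0.87, 0.79, 0.49, 0.08
lx·mx: 0, 0.792, 1.261, 0.957, 0.632, 0.294, 0.064 → R0 = 4
x·lx·mx: 0, 0.792, 2.522, 2.871, 2.528, 1.47, 0.384 → Σ = 10.567
T = 10.567 / 4 = 2.64175 → 2.64

2.64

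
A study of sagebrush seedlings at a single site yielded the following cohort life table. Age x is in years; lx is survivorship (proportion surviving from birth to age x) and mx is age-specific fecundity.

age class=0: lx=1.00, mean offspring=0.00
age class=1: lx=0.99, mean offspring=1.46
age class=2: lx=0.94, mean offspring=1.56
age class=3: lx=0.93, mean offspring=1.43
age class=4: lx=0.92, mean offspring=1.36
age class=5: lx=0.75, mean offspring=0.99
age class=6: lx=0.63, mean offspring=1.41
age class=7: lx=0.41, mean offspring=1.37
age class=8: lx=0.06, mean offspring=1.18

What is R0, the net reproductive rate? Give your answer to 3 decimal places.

7.756

lx·mx by age: 0, 1.4454, 1.4664, 1.3299, 1.2512, 0.7425, 0.8883, 0.5617, 0.0708
R0 = Σ lx·mx = 7.7562 → 7.756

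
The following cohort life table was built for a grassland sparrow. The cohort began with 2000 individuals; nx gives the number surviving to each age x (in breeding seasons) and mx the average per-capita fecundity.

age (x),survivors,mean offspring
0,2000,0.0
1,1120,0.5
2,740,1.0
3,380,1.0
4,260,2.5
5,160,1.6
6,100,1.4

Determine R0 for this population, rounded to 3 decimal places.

lx = nx/n0 = nx/2000: 1, 0.56, 0.37, 0.19, 0.13, 0.08, 0.05
lx·mx by age: 0, 0.28, 0.37, 0.19, 0.325, 0.128, 0.07
R0 = Σ lx·mx = 1.363 → 1.363

1.363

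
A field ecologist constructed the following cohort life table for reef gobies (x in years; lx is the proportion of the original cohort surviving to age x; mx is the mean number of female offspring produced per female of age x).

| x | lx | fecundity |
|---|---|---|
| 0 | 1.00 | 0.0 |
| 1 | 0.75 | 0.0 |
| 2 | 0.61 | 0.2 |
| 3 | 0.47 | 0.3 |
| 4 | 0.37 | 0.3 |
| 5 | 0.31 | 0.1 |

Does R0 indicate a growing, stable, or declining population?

R0 = Σ lx·mx = 0 + 0 + 0.122 + 0.141 + 0.111 + 0.031 = 0.405
R0 < 1, so the population is declining.

declining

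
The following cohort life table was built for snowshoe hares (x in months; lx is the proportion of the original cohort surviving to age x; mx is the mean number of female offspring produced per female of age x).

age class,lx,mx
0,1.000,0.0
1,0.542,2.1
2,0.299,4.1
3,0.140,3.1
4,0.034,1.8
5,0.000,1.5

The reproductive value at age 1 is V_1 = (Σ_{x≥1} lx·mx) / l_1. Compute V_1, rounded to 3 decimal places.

5.275

lx·mx for x ≥ 1: 1.1382, 1.2259, 0.434, 0.0612, 0 → sum = 2.8593
V_1 = 2.8593 / l_1 = 2.8593 / 0.542 = 5.275461… → 5.275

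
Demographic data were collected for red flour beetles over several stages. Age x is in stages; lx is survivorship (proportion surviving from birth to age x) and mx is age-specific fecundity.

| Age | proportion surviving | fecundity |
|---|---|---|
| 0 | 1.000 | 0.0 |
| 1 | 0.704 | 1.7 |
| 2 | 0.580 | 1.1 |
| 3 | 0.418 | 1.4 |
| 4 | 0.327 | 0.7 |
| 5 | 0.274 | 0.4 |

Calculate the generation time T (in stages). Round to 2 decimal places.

lx·mx: 0, 1.1968, 0.638, 0.5852, 0.2289, 0.1096 → R0 = 2.7585
x·lx·mx: 0, 1.1968, 1.276, 1.7556, 0.9156, 0.548 → Σ = 5.692
T = 5.692 / 2.7585 = 2.06344… → 2.06

2.06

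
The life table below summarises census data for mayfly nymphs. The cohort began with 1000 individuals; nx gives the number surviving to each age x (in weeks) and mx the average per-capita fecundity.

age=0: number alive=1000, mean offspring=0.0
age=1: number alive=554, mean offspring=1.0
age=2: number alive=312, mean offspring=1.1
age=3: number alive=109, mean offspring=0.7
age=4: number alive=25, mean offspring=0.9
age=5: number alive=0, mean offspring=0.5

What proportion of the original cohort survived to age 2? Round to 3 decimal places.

l_2 = n_2/n_0 = 312/1000 = 0.312 → 0.312

0.312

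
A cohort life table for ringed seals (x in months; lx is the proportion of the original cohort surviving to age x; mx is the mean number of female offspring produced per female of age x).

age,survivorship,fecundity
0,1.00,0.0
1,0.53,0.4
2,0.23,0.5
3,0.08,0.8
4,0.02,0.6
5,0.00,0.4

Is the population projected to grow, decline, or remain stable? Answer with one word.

R0 = Σ lx·mx = 0 + 0.212 + 0.115 + 0.064 + 0.012 + 0 = 0.403
R0 < 1, so the population is declining.

declining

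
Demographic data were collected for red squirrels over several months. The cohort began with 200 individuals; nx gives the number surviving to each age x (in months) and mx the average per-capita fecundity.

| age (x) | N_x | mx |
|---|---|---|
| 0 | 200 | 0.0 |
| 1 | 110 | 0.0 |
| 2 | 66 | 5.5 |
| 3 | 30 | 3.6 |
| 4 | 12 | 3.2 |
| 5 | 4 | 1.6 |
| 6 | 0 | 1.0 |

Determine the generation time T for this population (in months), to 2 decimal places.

lx = nx/n0 = nx/200: 1, 0.55, 0.33, 0.15, 0.06, 0.02, 0
lx·mx: 0, 0, 1.815, 0.54, 0.192, 0.032, 0 → R0 = 2.579
x·lx·mx: 0, 0, 3.63, 1.62, 0.768, 0.16, 0 → Σ = 6.178
T = 6.178 / 2.579 = 2.395502… → 2.40

2.40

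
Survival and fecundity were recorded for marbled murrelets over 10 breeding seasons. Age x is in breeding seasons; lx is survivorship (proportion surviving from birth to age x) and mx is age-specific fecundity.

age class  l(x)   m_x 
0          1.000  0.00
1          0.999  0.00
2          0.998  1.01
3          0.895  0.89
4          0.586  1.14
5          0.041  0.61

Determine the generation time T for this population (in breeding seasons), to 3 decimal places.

2.884

lx·mx: 0, 0, 1.00798, 0.79655, 0.66804, 0.02501 → R0 = 2.49758
x·lx·mx: 0, 0, 2.01596, 2.38965, 2.67216, 0.12505 → Σ = 7.20282
T = 7.20282 / 2.49758 = 2.88392… → 2.884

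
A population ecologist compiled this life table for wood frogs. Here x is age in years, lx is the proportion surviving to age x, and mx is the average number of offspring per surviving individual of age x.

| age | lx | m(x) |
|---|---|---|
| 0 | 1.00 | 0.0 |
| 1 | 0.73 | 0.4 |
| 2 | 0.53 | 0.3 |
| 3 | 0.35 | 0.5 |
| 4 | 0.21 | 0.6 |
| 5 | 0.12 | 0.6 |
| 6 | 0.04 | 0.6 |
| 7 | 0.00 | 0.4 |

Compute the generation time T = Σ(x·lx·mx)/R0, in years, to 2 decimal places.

2.53

lx·mx: 0, 0.292, 0.159, 0.175, 0.126, 0.072, 0.024, 0 → R0 = 0.848
x·lx·mx: 0, 0.292, 0.318, 0.525, 0.504, 0.36, 0.144, 0 → Σ = 2.143
T = 2.143 / 0.848 = 2.527123… → 2.53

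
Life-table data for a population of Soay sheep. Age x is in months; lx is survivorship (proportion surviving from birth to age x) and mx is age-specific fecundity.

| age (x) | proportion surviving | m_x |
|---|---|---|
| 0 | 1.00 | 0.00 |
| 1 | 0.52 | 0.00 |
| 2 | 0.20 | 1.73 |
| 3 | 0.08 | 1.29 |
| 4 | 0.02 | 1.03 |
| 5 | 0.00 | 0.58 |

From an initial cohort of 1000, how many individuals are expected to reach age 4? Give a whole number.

Expected survivors = N0 · l_4 = 1000 × 0.02 = 20 → 20

20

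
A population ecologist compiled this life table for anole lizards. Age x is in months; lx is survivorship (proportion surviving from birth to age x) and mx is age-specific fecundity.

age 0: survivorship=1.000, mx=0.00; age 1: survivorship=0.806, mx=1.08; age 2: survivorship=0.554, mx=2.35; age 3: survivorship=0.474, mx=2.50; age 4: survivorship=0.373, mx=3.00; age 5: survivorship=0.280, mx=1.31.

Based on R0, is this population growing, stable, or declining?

R0 = Σ lx·mx = 0 + 0.87048 + 1.3019 + 1.185 + 1.119 + 0.3668 = 4.84318
R0 > 1, so the population is growing.

growing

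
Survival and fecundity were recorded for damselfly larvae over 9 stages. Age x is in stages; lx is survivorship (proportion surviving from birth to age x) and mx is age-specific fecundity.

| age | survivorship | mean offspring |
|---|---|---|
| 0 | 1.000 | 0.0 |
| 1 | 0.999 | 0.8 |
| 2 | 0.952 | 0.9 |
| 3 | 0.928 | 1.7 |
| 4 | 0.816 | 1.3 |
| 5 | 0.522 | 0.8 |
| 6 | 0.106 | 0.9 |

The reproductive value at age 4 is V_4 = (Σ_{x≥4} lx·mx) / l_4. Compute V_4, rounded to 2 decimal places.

lx·mx for x ≥ 4: 1.0608, 0.4176, 0.0954 → sum = 1.5738
V_4 = 1.5738 / l_4 = 1.5738 / 0.816 = 1.928676… → 1.93

1.93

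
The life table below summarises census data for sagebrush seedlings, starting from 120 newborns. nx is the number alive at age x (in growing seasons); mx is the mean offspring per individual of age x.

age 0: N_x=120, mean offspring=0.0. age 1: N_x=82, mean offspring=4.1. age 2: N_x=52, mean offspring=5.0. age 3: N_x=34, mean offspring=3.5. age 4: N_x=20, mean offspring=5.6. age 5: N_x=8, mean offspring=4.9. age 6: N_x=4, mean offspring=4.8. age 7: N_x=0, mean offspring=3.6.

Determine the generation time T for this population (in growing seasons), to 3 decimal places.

2.227

lx = nx/n0 = nx/120: 1, 0.68333…, 0.43333…, 0.28333…, 0.16667…, 0.06667…, 0.03333…, 0
lx·mx: 0, 2.801667…, 2.166667…, 0.991667…, 0.933333…, 0.326667…, 0.16…, 0 → R0 = 7.38…
x·lx·mx: 0, 2.801667…, 4.333333…, 2.975…, 3.733333…, 1.633333…, 0.96…, 0 → Σ = 16.436667…
T = 16.436667… / 7.38… = 2.227191… → 2.227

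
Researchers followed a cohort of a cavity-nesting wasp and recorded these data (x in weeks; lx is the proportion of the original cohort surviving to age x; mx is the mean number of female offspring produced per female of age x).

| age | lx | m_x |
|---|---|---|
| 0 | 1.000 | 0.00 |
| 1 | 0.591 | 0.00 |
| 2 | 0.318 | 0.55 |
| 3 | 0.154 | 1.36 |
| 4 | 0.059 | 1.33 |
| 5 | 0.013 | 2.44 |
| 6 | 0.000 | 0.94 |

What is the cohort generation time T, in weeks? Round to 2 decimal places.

lx·mx: 0, 0, 0.1749, 0.20944, 0.07847, 0.03172, 0 → R0 = 0.49453
x·lx·mx: 0, 0, 0.3498, 0.62832, 0.31388, 0.1586, 0 → Σ = 1.4506
T = 1.4506 / 0.49453 = 2.93329… → 2.93

2.93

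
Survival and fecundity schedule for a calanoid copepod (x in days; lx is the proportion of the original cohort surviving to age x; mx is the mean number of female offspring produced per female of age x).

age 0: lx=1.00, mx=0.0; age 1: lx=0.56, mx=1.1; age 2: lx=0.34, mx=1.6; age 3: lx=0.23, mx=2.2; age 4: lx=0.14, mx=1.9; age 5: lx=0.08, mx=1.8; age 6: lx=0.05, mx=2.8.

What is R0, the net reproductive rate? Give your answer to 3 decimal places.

2.216

lx·mx by age: 0, 0.616, 0.544, 0.506, 0.266, 0.144, 0.14
R0 = Σ lx·mx = 2.216 → 2.216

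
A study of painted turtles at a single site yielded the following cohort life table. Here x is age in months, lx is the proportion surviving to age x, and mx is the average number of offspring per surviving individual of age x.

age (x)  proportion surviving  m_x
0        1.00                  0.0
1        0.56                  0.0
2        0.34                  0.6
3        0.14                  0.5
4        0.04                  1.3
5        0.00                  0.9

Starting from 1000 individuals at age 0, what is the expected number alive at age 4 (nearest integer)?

40

Expected survivors = N0 · l_4 = 1000 × 0.04 = 40 → 40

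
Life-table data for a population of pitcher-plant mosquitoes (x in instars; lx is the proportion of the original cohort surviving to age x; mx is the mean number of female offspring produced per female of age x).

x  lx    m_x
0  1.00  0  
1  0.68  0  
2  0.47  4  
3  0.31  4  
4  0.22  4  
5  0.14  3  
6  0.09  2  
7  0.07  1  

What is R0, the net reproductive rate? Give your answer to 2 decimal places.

4.67

lx·mx by age: 0, 0, 1.88, 1.24, 0.88, 0.42, 0.18, 0.07
R0 = Σ lx·mx = 4.67 → 4.67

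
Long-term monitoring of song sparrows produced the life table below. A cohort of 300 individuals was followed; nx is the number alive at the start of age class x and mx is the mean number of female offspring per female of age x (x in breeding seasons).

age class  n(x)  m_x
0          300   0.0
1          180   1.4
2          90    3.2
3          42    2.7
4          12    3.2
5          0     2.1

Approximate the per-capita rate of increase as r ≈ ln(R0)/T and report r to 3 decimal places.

lx = nx/n0 = nx/300: 1, 0.6, 0.3, 0.14, 0.04, 0
R0 = Σ lx·mx = 0 + 0.84 + 0.96 + 0.378 + 0.128 + 0 = 2.306
Σ x·lx·mx = 4.406; T = 4.406/2.306 = 1.91067…
r ≈ ln(R0)/T = ln(2.306)/1.91067… = 0.43729… → 0.437

0.437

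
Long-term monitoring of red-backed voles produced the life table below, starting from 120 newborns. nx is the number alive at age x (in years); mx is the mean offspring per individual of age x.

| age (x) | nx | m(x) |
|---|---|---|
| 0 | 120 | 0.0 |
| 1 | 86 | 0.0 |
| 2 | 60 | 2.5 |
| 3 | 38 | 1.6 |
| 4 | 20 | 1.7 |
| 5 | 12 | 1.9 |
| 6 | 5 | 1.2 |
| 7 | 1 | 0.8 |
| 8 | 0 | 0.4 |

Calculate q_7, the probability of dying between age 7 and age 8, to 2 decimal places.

1.00

lx = nx/n0 = nx/120: 1, 0.71667…, 0.5, 0.31667…, 0.16667…, 0.1, 0.04167…, 0.00833…, 0
q_7 = (l_7 − l_8) / l_7 = (0.008333… − 0) / 0.008333…
     = 0.008333… / 0.008333… = 1 → 1.00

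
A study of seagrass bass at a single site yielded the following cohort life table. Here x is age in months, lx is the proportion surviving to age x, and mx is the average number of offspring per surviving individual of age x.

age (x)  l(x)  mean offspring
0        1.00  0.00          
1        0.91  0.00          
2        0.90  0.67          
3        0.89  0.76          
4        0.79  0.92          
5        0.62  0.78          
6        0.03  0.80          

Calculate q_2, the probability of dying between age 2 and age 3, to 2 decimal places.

0.01

q_2 = (l_2 − l_3) / l_2 = (0.9 − 0.89) / 0.9
     = 0.01 / 0.9 = 0.011111… → 0.01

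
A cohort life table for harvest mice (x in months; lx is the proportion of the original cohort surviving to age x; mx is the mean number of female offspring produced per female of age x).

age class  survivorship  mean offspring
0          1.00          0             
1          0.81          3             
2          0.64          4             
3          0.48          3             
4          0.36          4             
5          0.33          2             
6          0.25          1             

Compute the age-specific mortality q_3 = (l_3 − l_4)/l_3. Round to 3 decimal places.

0.250

q_3 = (l_3 − l_4) / l_3 = (0.48 − 0.36) / 0.48
     = 0.12 / 0.48 = 0.25 → 0.250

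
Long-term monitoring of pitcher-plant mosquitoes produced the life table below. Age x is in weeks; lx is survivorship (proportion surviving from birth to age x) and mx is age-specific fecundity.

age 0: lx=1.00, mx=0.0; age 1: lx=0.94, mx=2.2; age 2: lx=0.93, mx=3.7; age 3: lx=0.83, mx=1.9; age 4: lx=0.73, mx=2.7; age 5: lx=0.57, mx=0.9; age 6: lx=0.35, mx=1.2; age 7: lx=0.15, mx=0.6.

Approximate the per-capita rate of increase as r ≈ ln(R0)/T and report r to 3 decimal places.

R0 = Σ lx·mx = 0 + 2.068 + 3.441 + 1.577 + 1.971 + 0.513 + 0.42 + 0.09 = 10.08
Σ x·lx·mx = 27.28; T = 27.28/10.08 = 2.70635…
r ≈ ln(R0)/T = ln(10.08)/2.70635… = 0.85375… → 0.854

0.854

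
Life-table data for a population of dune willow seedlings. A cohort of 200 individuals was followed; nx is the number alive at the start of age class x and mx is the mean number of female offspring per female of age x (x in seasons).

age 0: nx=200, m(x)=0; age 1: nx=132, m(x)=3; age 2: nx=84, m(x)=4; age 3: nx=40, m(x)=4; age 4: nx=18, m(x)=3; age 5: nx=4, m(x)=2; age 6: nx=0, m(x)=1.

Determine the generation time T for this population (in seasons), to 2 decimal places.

lx = nx/n0 = nx/200: 1, 0.66, 0.42, 0.2, 0.09, 0.02, 0
lx·mx: 0, 1.98, 1.68, 0.8, 0.27, 0.04, 0 → R0 = 4.77
x·lx·mx: 0, 1.98, 3.36, 2.4, 1.08, 0.2, 0 → Σ = 9.02
T = 9.02 / 4.77 = 1.890985… → 1.89

1.89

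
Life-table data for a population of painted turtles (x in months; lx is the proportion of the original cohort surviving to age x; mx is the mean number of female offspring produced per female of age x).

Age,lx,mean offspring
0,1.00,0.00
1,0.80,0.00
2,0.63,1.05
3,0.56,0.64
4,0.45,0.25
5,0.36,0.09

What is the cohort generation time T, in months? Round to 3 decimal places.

2.584

lx·mx: 0, 0, 0.6615, 0.3584, 0.1125, 0.0324 → R0 = 1.1648
x·lx·mx: 0, 0, 1.323, 1.0752, 0.45, 0.162 → Σ = 3.0102
T = 3.0102 / 1.1648 = 2.584306… → 2.584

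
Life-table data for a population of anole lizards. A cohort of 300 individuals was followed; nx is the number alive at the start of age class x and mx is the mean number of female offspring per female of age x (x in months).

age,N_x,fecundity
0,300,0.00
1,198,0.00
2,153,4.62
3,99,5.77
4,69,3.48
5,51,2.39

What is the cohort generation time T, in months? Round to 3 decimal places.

lx = nx/n0 = nx/300: 1, 0.66, 0.51, 0.33, 0.23, 0.17
lx·mx: 0, 0, 2.3562, 1.9041, 0.8004, 0.4063 → R0 = 5.467
x·lx·mx: 0, 0, 4.7124, 5.7123, 3.2016, 2.0315 → Σ = 15.6578
T = 15.6578 / 5.467 = 2.864057… → 2.864

2.864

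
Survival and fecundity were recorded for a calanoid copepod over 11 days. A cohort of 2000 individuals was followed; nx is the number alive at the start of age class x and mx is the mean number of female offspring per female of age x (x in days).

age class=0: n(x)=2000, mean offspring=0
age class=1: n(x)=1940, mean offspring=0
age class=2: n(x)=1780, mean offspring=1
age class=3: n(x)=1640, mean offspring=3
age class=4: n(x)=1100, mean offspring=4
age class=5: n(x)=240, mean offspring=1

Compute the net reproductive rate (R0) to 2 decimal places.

5.67

lx = nx/n0 = nx/2000: 1, 0.97, 0.89, 0.82, 0.55, 0.12
lx·mx by age: 0, 0, 0.89, 2.46, 2.2, 0.12
R0 = Σ lx·mx = 5.67 → 5.67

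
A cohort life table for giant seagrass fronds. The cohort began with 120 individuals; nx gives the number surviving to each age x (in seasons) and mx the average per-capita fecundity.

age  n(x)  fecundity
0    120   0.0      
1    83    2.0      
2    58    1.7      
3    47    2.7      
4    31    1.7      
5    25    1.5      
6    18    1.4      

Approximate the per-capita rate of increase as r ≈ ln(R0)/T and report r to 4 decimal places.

lx = nx/n0 = nx/120: 1, 0.69167…, 0.48333…, 0.39167…, 0.25833…, 0.20833…, 0.15
R0 = Σ lx·mx = 0 + 1.38333… + 0.82167… + 1.0575… + 0.43917… + 0.3125… + 0.21 = 4.224167…
Σ x·lx·mx = 10.778333…; T = 10.778333…/4.224167… = 2.55159…
r ≈ ln(R0)/T = ln(4.224167…)/2.55159… = 0.564677… → 0.5647

0.5647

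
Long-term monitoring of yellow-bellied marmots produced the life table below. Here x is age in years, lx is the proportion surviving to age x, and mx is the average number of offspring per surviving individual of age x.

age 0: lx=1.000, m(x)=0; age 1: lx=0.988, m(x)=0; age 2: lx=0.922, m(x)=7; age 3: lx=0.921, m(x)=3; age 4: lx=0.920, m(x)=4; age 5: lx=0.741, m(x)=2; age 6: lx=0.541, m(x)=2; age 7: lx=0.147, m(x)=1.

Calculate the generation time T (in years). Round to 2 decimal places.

3.26

lx·mx: 0, 0, 6.454, 2.763, 3.68, 1.482, 1.082, 0.147 → R0 = 15.608
x·lx·mx: 0, 0, 12.908, 8.289, 14.72, 7.41, 6.492, 1.029 → Σ = 50.848
T = 50.848 / 15.608 = 3.257817… → 3.26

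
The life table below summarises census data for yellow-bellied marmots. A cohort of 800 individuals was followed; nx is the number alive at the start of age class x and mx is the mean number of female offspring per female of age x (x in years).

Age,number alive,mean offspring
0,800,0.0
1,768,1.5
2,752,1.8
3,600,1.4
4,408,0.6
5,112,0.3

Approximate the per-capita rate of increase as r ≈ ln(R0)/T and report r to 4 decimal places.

lx = nx/n0 = nx/800: 1, 0.96, 0.94, 0.75, 0.51, 0.14
R0 = Σ lx·mx = 0 + 1.44 + 1.692 + 1.05 + 0.306 + 0.042 = 4.53
Σ x·lx·mx = 9.408; T = 9.408/4.53 = 2.07682…
r ≈ ln(R0)/T = ln(4.53)/2.07682… = 0.72742… → 0.7274

0.7274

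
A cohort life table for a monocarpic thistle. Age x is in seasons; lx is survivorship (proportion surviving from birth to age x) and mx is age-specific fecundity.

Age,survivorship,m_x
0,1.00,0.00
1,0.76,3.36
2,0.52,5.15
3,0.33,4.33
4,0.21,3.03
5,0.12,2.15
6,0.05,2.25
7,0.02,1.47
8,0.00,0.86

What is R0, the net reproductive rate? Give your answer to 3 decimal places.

lx·mx by age: 0, 2.5536, 2.678, 1.4289, 0.6363, 0.258, 0.1125, 0.0294, 0
R0 = Σ lx·mx = 7.6967 → 7.697

7.697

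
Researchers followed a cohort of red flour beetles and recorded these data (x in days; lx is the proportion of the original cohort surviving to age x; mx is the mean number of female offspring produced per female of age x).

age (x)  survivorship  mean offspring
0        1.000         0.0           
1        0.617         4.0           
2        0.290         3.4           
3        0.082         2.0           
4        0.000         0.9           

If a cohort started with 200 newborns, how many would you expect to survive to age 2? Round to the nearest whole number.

58

Expected survivors = N0 · l_2 = 200 × 0.290 = 58 → 58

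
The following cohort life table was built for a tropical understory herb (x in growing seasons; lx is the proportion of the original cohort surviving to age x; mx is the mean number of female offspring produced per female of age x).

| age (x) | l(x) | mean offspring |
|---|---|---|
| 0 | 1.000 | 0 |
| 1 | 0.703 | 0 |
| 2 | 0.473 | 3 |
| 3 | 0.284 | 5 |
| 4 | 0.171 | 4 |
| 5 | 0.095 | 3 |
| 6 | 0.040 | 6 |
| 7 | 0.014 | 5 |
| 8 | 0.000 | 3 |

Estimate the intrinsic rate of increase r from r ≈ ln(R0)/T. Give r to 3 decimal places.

0.442

R0 = Σ lx·mx = 0 + 0 + 1.419 + 1.42 + 0.684 + 0.285 + 0.24 + 0.07 + 0 = 4.118
Σ x·lx·mx = 13.189; T = 13.189/4.118 = 3.20277…
r ≈ ln(R0)/T = ln(4.118)/3.20277… = 0.44192… → 0.442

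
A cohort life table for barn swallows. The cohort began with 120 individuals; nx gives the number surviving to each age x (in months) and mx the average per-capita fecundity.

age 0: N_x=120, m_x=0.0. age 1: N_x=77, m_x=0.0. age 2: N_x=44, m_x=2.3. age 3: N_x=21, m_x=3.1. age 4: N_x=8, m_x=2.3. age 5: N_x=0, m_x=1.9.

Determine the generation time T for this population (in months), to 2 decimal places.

2.55

lx = nx/n0 = nx/120: 1, 0.64167…, 0.36667…, 0.175, 0.06667…, 0
lx·mx: 0, 0, 0.843333…, 0.5425, 0.153333…, 0 → R0 = 1.539167…
x·lx·mx: 0, 0, 1.686667…, 1.6275, 0.613333…, 0 → Σ = 3.9275…
T = 3.9275… / 1.539167… = 2.551705… → 2.55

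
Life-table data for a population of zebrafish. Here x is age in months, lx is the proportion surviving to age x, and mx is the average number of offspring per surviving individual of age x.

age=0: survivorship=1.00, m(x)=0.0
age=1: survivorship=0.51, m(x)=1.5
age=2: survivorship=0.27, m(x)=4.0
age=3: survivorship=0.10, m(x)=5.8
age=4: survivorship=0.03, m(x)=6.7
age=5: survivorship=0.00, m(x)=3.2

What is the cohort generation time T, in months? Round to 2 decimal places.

lx·mx: 0, 0.765, 1.08, 0.58, 0.201, 0 → R0 = 2.626
x·lx·mx: 0, 0.765, 2.16, 1.74, 0.804, 0 → Σ = 5.469
T = 5.469 / 2.626 = 2.082635… → 2.08

2.08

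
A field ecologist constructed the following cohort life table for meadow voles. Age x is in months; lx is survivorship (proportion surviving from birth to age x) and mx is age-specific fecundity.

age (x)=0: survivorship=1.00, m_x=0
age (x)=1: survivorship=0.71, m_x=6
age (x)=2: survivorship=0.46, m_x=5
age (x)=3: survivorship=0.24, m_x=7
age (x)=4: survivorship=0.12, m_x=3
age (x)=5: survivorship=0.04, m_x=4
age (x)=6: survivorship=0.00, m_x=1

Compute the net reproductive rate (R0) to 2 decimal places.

lx·mx by age: 0, 4.26, 2.3, 1.68, 0.36, 0.16, 0
R0 = Σ lx·mx = 8.76 → 8.76

8.76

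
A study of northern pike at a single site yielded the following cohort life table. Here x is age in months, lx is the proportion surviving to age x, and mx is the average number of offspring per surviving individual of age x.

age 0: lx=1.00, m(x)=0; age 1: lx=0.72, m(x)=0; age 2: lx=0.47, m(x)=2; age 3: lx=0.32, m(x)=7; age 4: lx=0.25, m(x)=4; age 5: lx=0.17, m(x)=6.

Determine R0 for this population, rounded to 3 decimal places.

lx·mx by age: 0, 0, 0.94, 2.24, 1, 1.02
R0 = Σ lx·mx = 5.2 → 5.200

5.200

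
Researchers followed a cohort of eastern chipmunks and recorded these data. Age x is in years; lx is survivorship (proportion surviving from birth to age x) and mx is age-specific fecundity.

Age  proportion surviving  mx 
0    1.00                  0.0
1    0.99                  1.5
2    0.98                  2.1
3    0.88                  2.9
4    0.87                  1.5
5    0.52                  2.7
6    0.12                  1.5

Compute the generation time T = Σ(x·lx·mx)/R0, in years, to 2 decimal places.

2.96

lx·mx: 0, 1.485, 2.058, 2.552, 1.305, 1.404, 0.18 → R0 = 8.984
x·lx·mx: 0, 1.485, 4.116, 7.656, 5.22, 7.02, 1.08 → Σ = 26.577
T = 26.577 / 8.984 = 2.958259… → 2.96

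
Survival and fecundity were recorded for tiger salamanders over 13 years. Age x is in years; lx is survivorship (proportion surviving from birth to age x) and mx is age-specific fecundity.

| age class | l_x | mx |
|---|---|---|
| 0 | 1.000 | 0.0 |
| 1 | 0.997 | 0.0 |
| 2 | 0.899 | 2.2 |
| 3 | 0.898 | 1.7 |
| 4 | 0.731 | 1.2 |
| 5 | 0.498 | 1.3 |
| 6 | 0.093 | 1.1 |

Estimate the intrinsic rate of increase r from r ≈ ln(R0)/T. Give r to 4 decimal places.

R0 = Σ lx·mx = 0 + 0 + 1.9778 + 1.5266 + 0.8772 + 0.6474 + 0.1023 = 5.1313
Σ x·lx·mx = 15.895; T = 15.895/5.1313 = 3.09766…
r ≈ ln(R0)/T = ln(5.1313)/3.09766… = 0.527934… → 0.5279

0.5279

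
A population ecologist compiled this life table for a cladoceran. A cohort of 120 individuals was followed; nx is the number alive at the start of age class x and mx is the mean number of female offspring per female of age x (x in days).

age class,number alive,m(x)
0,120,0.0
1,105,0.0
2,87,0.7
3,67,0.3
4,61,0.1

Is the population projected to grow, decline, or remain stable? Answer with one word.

lx = nx/n0 = nx/120: 1, 0.875, 0.725, 0.55833…, 0.50833…
R0 = Σ lx·mx = 0 + 0 + 0.5075 + 0.1675… + 0.050833… = 0.725833…
R0 < 1, so the population is declining.

declining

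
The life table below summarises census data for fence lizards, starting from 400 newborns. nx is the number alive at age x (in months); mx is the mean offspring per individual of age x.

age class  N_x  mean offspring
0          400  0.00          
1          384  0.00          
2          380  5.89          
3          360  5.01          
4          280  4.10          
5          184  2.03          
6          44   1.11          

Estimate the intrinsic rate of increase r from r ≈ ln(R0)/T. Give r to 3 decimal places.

lx = nx/n0 = nx/400: 1, 0.96, 0.95, 0.9, 0.7, 0.46, 0.11
R0 = Σ lx·mx = 0 + 0 + 5.5955 + 4.509 + 2.87 + 0.9338 + 0.1221 = 14.0304
Σ x·lx·mx = 41.5996; T = 41.5996/14.0304 = 2.96496…
r ≈ ln(R0)/T = ln(14.0304)/2.96496… = 0.89081… → 0.891

0.891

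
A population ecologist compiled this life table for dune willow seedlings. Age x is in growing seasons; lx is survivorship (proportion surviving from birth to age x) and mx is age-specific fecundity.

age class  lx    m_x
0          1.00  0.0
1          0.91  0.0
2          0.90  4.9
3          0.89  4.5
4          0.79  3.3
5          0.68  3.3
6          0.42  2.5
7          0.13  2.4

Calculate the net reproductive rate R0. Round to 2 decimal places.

14.63

lx·mx by age: 0, 0, 4.41, 4.005, 2.607, 2.244, 1.05, 0.312
R0 = Σ lx·mx = 14.628 → 14.63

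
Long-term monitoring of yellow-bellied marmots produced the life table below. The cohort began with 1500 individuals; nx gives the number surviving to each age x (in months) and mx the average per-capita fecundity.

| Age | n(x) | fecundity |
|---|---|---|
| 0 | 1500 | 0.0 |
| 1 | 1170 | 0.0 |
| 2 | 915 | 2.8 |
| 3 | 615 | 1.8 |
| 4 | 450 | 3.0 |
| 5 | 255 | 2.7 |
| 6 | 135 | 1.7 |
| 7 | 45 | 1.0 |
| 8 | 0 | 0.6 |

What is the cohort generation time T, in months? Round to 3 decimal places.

3.173

lx = nx/n0 = nx/1500: 1, 0.78, 0.61, 0.41, 0.3, 0.17, 0.09, 0.03, 0
lx·mx: 0, 0, 1.708, 0.738, 0.9, 0.459, 0.153, 0.03, 0 → R0 = 3.988
x·lx·mx: 0, 0, 3.416, 2.214, 3.6, 2.295, 0.918, 0.21, 0 → Σ = 12.653
T = 12.653 / 3.988 = 3.172768… → 3.173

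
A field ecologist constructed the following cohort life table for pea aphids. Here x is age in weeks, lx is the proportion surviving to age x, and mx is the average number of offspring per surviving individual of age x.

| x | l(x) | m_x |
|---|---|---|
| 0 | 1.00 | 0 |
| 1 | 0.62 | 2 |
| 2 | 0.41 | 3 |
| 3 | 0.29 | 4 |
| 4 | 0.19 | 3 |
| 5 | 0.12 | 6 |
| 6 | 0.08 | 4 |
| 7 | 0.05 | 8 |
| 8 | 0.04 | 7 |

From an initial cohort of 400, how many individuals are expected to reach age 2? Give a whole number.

Expected survivors = N0 · l_2 = 400 × 0.41 = 164 → 164

164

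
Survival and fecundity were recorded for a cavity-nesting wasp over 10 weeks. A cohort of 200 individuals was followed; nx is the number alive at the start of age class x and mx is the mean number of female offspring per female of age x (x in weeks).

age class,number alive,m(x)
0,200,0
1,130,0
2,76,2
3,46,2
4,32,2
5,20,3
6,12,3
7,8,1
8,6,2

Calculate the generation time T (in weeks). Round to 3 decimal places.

3.547

lx = nx/n0 = nx/200: 1, 0.65, 0.38, 0.23, 0.16, 0.1, 0.06, 0.04, 0.03
lx·mx: 0, 0, 0.76, 0.46, 0.32, 0.3, 0.18, 0.04, 0.06 → R0 = 2.12
x·lx·mx: 0, 0, 1.52, 1.38, 1.28, 1.5, 1.08, 0.28, 0.48 → Σ = 7.52
T = 7.52 / 2.12 = 3.54717… → 3.547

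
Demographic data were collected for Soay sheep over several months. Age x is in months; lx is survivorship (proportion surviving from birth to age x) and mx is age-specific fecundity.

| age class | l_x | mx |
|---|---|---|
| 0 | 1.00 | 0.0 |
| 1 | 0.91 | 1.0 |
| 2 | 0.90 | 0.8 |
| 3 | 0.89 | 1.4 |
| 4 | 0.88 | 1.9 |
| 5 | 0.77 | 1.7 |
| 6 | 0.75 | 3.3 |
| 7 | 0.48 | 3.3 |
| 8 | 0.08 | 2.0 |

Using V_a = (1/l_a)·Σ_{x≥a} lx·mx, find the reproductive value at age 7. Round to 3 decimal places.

3.633

lx·mx for x ≥ 7: 1.584, 0.16 → sum = 1.744
V_7 = 1.744 / l_7 = 1.744 / 0.48 = 3.633333… → 3.633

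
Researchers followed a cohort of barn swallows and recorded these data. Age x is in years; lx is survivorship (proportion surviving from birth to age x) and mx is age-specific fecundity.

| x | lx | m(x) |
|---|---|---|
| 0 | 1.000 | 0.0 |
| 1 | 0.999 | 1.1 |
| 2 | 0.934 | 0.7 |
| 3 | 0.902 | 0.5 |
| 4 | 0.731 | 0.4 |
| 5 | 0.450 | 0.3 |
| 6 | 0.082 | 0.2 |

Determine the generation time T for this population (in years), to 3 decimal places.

lx·mx: 0, 1.0989, 0.6538, 0.451, 0.2924, 0.135, 0.0164 → R0 = 2.6475
x·lx·mx: 0, 1.0989, 1.3076, 1.353, 1.1696, 0.675, 0.0984 → Σ = 5.7025
T = 5.7025 / 2.6475 = 2.153919… → 2.154

2.154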